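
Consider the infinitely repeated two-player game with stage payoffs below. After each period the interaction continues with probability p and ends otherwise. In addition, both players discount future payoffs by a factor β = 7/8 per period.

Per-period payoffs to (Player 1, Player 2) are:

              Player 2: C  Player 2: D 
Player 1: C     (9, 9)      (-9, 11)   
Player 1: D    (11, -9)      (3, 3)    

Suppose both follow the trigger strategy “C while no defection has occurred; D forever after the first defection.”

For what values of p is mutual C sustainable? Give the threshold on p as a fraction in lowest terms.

2/7

Expected continuation weight on next period's payoff is β·p = 7/8·p, which plays the role of the discount factor.
Cooperation requires 7/8·p ≥ (11−9)/(11−3) = 1/4, hence p ≥ 2/7.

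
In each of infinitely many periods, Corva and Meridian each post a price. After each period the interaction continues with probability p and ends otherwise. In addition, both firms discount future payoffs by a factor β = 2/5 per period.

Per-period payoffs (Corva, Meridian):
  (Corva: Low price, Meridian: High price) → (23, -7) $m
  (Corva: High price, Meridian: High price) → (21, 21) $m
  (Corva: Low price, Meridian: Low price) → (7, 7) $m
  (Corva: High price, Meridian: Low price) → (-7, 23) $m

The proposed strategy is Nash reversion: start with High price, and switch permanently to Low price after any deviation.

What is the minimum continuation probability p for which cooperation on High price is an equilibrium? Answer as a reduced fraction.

5/16

With continuation probability p and discount β, the effective per-period discount factor is βp.
Grim-trigger IC: βp ≥ (23−21)/(23−7) = 1/8.
So p ≥ (1/8)/(2/5) = 5/16.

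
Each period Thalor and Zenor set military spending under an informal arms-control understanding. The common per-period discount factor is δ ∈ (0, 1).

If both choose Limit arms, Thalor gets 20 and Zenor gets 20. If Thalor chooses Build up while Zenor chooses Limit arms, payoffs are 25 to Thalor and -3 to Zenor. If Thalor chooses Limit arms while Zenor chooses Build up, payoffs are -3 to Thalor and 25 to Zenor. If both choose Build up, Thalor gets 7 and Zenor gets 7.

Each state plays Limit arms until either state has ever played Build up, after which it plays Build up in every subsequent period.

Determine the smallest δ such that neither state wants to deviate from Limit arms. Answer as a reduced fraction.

Under grim trigger the critical discount factor is (T−C)/(T−P) with T = 25, C = 20, P = 7.
δ* = (25−20)/(25−7) = 5/18.

5/18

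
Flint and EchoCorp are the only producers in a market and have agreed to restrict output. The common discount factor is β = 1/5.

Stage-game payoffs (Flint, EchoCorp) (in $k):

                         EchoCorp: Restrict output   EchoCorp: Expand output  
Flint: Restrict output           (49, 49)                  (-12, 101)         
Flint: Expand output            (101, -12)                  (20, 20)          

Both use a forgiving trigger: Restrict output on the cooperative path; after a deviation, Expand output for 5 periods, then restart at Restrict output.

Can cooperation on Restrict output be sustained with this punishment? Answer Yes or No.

Comparing payoff streams over the 6 periods until play realigns: cooperate → 49(1+β+…+β^5); deviate → 101 + 20(β+…+β^5).
Cooperation is sustained iff (49−20)(β+…+β^5) ≥ 101−49.
β+…+β^5 = 1/5·(1−(1/5)^5)/(1−1/5) = 0.2499, and (101−49)/(49−20) = 1.7931.
0.2499 < 1.7931, so cooperation is not sustainable.

No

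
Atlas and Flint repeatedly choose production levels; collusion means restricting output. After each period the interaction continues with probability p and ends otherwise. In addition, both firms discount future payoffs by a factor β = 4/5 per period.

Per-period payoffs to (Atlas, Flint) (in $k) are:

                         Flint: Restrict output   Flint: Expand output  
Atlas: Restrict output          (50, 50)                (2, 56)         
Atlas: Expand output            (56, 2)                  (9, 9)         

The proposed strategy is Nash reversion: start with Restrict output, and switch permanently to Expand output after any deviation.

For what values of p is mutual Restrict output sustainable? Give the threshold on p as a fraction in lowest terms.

With continuation probability p and discount β, the effective per-period discount factor is βp.
Grim-trigger IC: βp ≥ (56−50)/(56−9) = 6/47.
So p ≥ (6/47)/(4/5) = 15/94.

15/94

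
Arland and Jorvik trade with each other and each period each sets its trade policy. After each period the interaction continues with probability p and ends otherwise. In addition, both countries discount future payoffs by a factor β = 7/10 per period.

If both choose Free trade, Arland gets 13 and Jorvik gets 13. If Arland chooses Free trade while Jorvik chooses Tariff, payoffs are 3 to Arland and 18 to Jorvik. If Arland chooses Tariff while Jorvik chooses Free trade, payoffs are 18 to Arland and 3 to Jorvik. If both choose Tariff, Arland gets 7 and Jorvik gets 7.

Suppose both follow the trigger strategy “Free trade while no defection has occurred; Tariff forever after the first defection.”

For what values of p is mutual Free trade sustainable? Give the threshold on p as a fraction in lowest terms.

50/77

Expected continuation weight on next period's payoff is β·p = 7/10·p, which plays the role of the discount factor.
Cooperation requires 7/10·p ≥ (18−13)/(18−7) = 5/11, hence p ≥ 50/77.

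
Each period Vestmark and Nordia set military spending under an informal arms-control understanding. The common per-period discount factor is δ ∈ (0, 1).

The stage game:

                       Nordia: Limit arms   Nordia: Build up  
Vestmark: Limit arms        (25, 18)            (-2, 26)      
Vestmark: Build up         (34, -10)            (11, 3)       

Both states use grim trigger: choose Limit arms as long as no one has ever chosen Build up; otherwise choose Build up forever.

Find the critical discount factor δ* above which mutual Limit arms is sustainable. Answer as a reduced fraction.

Vestmark's threshold: (34−25)/(34−11) = 9/23.
Nordia's threshold: (26−18)/(26−3) = 8/23.
9/23 > 8/23, so Vestmark binds and δ* = 9/23.

9/23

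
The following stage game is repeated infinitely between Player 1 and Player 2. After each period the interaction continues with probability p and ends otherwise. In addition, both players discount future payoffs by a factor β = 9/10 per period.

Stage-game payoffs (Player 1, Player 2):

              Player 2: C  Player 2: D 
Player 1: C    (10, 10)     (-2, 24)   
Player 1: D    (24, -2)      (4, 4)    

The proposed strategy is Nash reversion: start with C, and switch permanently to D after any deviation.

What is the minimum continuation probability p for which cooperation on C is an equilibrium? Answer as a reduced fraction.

With continuation probability p and discount β, the effective per-period discount factor is βp.
Grim-trigger IC: βp ≥ (24−10)/(24−4) = 7/10.
So p ≥ (7/10)/(9/10) = 7/9.

7/9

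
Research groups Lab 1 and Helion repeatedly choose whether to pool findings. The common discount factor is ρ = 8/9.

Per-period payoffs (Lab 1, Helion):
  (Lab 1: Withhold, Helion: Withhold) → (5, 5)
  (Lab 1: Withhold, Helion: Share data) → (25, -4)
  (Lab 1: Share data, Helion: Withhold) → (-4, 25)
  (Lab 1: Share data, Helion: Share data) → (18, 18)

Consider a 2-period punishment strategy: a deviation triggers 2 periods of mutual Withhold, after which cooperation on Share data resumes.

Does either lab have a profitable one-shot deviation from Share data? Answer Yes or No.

No

Comparing payoff streams over the 3 periods until play realigns: cooperate → 18(1+ρ+…+ρ^2); deviate → 25 + 5(ρ+…+ρ^2).
Cooperation is sustained iff (18−5)(ρ+…+ρ^2) ≥ 25−18.
ρ+…+ρ^2 = 8/9·(1−(8/9)^2)/(1−8/9) = 1.6790, and (25−18)/(18−5) = 0.5385.
1.6790 ≥ 0.5385, so cooperation is sustainable.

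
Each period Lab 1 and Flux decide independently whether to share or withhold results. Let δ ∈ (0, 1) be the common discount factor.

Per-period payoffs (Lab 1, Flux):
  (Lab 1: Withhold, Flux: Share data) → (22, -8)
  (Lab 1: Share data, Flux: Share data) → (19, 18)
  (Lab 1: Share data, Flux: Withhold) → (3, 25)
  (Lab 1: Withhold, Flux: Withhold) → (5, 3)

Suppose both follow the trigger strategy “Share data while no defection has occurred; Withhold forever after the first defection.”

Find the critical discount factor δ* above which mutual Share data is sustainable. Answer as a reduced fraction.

For Lab 1: deviation gain 22−19 = 3, per-period punishment loss 19−5 = 14. IC gives δ ≥ 3/17.
For Flux: gain 7, loss 15 per period, so δ ≥ 7/22.
The tighter constraint is Flux's, so cooperation needs δ ≥ 7/22.

7/22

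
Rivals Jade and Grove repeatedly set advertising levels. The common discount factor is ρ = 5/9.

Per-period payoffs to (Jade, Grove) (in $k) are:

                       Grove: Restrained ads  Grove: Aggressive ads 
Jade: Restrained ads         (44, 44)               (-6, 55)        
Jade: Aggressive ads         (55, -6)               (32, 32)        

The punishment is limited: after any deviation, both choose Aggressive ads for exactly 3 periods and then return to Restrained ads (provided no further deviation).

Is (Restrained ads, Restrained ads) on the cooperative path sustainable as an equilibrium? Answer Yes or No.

A one-shot deviation gives 55 now, then 32 for 3 periods, then back to 44.
Gain from deviating: (55−44) today; loss: (44−32) in each of the next 3 periods.
No-deviation condition: (44−32)(ρ+…+ρ^3) ≥ 55−44, i.e. ρ+…+ρ^3 ≥ 11/12.
At ρ = 5/9: ρ+…+ρ^3 = 1.0357 ≥ 0.9167.
So cooperation is sustainable.

Yes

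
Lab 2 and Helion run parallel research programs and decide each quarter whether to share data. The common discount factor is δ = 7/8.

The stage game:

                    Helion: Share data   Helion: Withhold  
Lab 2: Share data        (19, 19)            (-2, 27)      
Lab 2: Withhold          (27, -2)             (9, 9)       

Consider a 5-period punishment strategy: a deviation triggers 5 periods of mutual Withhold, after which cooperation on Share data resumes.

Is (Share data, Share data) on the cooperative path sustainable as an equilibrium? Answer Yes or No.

IC: δ+…+δ^5 ≥ (27−19)/(19−9) = 4/5.
At δ = 7/8: partial sum = 3.4096 ≥ 0.8000. Cooperation sustainable.

Yes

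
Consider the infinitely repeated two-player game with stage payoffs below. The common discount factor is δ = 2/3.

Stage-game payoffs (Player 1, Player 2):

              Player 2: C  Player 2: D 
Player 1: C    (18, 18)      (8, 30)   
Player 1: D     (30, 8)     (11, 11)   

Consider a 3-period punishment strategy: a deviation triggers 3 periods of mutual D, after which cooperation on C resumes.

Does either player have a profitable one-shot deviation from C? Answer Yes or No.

A one-shot deviation gives 30 now, then 11 for 3 periods, then back to 18.
Gain from deviating: (30−18) today; loss: (18−11) in each of the next 3 periods.
No-deviation condition: (18−11)(δ+…+δ^3) ≥ 30−18, i.e. δ+…+δ^3 ≥ 12/7.
At δ = 2/3: δ+…+δ^3 = 1.4074 < 1.7143.
So cooperation is not sustainable.

Yes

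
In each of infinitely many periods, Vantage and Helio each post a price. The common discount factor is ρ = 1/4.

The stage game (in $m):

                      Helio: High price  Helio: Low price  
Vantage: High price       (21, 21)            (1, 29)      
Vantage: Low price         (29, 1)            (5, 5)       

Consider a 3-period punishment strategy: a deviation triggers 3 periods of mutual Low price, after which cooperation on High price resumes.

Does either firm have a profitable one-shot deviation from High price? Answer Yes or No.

Yes

IC: ρ+…+ρ^3 ≥ (29−21)/(21−5) = 1/2.
At ρ = 1/4: partial sum = 0.3281 < 0.5000. Cooperation not sustainable.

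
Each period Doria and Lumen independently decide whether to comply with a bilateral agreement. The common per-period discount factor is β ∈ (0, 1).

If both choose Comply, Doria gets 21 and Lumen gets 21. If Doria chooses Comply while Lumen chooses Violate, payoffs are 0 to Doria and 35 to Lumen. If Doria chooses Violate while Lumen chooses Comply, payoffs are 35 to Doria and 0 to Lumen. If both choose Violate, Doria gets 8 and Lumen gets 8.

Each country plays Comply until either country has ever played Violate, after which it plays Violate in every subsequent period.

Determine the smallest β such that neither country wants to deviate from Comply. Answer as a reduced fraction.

One-period gain from deviating is 35 − 21 = 14. The loss is 21 − 8 = 13 in every subsequent period, with present value 13·β/(1−β).
Deviation is unprofitable when 13·β/(1−β) ≥ 14, i.e. β/(1−β) ≥ 14/13.
Equivalently β ≥ 14/(14+13) = 14/27.

14/27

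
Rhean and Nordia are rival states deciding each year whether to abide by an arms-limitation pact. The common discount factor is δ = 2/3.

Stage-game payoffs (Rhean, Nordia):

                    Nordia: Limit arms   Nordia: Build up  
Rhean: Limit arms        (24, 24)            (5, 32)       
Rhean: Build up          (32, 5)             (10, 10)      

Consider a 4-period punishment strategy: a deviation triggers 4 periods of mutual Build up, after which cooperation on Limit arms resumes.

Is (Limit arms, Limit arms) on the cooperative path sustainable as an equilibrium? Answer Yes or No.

Yes

A one-shot deviation gives 32 now, then 10 for 4 periods, then back to 24.
Gain from deviating: (32−24) today; loss: (24−10) in each of the next 4 periods.
No-deviation condition: (24−10)(δ+…+δ^4) ≥ 32−24, i.e. δ+…+δ^4 ≥ 4/7.
At δ = 2/3: δ+…+δ^4 = 1.6049 ≥ 0.5714.
So cooperation is sustainable.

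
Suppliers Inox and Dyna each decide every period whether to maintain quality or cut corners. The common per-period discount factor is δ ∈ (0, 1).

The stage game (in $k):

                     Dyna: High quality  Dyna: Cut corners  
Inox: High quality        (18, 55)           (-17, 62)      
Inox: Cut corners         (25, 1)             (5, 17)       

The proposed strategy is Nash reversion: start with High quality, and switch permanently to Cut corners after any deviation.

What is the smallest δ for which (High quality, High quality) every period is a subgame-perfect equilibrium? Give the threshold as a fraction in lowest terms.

7/20

For Inox: deviation gain 25−18 = 7, per-period punishment loss 18−5 = 13. IC gives δ ≥ 7/20.
For Dyna: gain 7, loss 38 per period, so δ ≥ 7/45.
The tighter constraint is Inox's, so cooperation needs δ ≥ 7/20.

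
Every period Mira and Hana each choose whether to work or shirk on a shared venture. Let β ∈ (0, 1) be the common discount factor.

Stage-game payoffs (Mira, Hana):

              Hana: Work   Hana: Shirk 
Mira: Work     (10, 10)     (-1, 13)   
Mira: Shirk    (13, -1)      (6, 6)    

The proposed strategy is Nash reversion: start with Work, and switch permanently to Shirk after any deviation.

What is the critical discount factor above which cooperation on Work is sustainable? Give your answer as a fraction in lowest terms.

Under grim trigger the critical discount factor is (T−C)/(T−P) with T = 13, C = 10, P = 6.
β* = (13−10)/(13−6) = 3/7.

3/7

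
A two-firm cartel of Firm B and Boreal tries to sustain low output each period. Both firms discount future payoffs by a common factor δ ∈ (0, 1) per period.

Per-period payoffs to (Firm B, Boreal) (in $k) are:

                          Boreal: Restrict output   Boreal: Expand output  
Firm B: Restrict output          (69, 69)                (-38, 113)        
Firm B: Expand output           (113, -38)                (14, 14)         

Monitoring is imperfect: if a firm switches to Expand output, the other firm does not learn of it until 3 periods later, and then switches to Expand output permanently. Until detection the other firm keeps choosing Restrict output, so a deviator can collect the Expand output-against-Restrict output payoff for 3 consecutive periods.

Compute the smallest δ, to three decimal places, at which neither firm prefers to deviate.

0.763

A deviator earns 113 for 3 periods, then 14 forever; cooperating earns 69 forever. Multiplying the IC by (1−δ):
69 ≥ 113(1−δ^3) + 14δ^3, so 99·δ^3 ≥ 44 and δ^3 ≥ 4/9.
δ ≥ (4/9)^(1/3) ≈ 0.763.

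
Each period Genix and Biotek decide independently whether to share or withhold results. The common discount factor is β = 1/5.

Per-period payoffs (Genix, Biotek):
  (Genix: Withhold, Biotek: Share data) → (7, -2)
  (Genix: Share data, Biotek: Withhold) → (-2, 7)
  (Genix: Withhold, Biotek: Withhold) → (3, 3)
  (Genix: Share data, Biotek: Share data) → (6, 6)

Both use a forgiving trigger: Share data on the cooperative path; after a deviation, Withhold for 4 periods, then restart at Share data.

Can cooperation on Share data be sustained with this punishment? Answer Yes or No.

No

IC: β+…+β^4 ≥ (7−6)/(6−3) = 1/3.
At β = 1/5: partial sum = 0.2496 < 0.3333. Cooperation not sustainable.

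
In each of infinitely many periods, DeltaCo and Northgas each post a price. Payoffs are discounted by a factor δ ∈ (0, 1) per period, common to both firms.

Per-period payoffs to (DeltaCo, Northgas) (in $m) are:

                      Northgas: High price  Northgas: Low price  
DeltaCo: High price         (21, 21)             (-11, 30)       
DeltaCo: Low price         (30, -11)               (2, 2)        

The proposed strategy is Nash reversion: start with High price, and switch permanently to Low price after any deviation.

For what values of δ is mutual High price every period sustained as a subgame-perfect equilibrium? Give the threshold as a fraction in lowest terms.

9/28

Cooperation forever yields 21 each period: 21/(1−δ).
Deviating yields 30 once, then 2 forever: 30 + 2δ/(1−δ).
No profitable deviation requires 21/(1−δ) ≥ 30 + 2δ/(1−δ).
Multiplying by (1−δ): 21 ≥ 30(1−δ) + 2δ = 30 − 28δ.
So 28δ ≥ 9, i.e. δ ≥ 9/28.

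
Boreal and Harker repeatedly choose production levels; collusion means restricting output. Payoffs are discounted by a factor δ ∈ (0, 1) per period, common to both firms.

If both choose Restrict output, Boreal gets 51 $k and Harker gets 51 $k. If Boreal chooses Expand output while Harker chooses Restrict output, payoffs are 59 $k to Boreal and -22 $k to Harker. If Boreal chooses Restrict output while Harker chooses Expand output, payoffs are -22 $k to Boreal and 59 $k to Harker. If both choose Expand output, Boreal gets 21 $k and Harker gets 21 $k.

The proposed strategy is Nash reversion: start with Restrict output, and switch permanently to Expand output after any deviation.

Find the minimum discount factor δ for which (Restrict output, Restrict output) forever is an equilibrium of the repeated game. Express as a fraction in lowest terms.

4/19

Cooperation forever yields 51 each period: 51/(1−δ).
Deviating yields 59 once, then 21 forever: 59 + 21δ/(1−δ).
No profitable deviation requires 51/(1−δ) ≥ 59 + 21δ/(1−δ).
Multiplying by (1−δ): 51 ≥ 59(1−δ) + 21δ = 59 − 38δ.
So 38δ ≥ 8, i.e. δ ≥ 8/38 = 4/19.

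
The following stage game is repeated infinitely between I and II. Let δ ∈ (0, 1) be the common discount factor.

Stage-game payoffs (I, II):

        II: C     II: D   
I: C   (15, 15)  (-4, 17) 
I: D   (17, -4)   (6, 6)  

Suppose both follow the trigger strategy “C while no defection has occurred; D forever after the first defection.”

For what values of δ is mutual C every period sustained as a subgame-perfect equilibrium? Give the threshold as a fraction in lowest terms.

2/11

Cooperation forever yields 15 each period: 15/(1−δ).
Deviating yields 17 once, then 6 forever: 17 + 6δ/(1−δ).
No profitable deviation requires 15/(1−δ) ≥ 17 + 6δ/(1−δ).
Multiplying by (1−δ): 15 ≥ 17(1−δ) + 6δ = 17 − 11δ.
So 11δ ≥ 2, i.e. δ ≥ 2/11.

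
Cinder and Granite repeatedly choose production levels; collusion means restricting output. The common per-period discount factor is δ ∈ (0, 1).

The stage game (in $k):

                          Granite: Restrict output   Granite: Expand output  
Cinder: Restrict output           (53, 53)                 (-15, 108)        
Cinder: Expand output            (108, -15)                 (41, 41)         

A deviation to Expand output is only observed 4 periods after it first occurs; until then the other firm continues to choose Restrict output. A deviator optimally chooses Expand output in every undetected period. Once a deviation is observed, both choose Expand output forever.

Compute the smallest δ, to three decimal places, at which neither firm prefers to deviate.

The best deviation is to choose Expand output for all 4 undetected periods, earning 108 each, then 41 forever once detected.
Deviation value: 108(1−δ^4)/(1−δ) + 41δ^4/(1−δ); cooperation value: 53/(1−δ).
IC: 53 ≥ 108(1−δ^4) + 41δ^4 = 108 − 67δ^4.
So δ^4 ≥ 55/67, giving δ ≥ (55/67)^(1/4) ≈ 0.952.

0.952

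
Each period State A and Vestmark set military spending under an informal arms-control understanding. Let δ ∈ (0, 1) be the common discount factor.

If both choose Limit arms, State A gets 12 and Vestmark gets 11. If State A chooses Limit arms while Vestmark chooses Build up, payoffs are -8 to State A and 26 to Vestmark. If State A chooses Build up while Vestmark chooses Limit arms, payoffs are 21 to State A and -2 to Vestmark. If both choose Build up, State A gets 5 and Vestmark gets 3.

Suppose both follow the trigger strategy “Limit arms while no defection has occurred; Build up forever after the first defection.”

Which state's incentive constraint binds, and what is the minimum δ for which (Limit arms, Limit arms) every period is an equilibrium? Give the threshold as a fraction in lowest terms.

State A: cooperation gives 12 each period; deviation gives 21 once then 5 forever.
  12/(1−δ) ≥ 21 + 5δ/(1−δ) ⇒ δ ≥ 9/16.
Vestmark: cooperation gives 11 each period; deviation gives 26 once then 3 forever.
  δ ≥ 15/23.
Both must hold, so the binding constraint is Vestmark's: δ ≥ 15/23.

Vestmark; δ ≥ 15/23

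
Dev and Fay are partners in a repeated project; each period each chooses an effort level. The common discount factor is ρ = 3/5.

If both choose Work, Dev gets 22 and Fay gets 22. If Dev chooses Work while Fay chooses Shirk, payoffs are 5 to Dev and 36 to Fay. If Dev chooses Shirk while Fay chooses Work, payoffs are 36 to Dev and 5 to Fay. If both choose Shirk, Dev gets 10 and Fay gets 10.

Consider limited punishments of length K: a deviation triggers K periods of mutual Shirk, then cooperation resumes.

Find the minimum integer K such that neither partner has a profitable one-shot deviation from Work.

3

IC: ρ(1−ρ^K)/(1−ρ) ≥ (36−22)/(22−10) = 7/6.
With ρ = 3/5: need 1 − ρ^K ≥ 7/6·(1−3/5)/(3/5), i.e. ρ^K ≤ 0.2222.
Since (3/5)^2 = 0.3600 and (3/5)^3 = 0.2160, the smallest such K is 3.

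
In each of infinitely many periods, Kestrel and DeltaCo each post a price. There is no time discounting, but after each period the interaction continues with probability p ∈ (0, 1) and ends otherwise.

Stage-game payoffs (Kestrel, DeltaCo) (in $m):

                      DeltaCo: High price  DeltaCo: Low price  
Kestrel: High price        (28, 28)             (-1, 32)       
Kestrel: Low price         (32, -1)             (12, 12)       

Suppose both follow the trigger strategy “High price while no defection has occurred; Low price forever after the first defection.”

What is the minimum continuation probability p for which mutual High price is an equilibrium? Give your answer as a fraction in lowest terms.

1/5

With no time discounting, the continuation probability p plays the role of the discount factor.
Grim-trigger IC: 28/(1−p) ≥ 32 + 12p/(1−p) ⇒ p ≥ (32−28)/(32−12) = 1/5.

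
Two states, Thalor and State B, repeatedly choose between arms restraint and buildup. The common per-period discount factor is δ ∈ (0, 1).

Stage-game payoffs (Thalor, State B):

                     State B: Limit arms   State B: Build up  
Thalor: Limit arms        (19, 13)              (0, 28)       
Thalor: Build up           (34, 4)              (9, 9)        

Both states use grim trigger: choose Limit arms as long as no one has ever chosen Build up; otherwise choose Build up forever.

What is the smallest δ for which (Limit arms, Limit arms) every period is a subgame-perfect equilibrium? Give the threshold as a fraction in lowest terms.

15/19

Thalor's threshold: (34−19)/(34−9) = 3/5.
State B's threshold: (28−13)/(28−9) = 15/19.
3/5 < 15/19, so State B binds and δ* = 15/19.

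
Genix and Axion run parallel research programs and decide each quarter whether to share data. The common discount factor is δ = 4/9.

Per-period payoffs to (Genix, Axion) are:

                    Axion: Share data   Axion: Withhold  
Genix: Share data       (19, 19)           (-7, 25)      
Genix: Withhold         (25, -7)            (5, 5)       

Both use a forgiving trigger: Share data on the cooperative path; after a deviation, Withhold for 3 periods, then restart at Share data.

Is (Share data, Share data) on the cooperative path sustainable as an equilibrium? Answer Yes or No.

Yes

IC: δ+…+δ^3 ≥ (25−19)/(19−5) = 3/7.
At δ = 4/9: partial sum = 0.7298 ≥ 0.4286. Cooperation sustainable.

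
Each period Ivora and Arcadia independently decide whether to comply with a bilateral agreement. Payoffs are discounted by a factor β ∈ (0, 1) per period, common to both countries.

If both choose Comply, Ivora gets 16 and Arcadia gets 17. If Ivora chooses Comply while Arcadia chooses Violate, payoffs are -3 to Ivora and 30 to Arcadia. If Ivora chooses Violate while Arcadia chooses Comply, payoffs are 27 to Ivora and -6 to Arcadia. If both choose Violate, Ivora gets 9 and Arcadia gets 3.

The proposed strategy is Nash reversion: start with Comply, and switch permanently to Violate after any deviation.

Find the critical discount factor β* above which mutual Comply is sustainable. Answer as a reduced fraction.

Ivora's threshold: (27−16)/(27−9) = 11/18.
Arcadia's threshold: (30−17)/(30−3) = 13/27.
11/18 > 13/27, so Ivora binds and β* = 11/18.

11/18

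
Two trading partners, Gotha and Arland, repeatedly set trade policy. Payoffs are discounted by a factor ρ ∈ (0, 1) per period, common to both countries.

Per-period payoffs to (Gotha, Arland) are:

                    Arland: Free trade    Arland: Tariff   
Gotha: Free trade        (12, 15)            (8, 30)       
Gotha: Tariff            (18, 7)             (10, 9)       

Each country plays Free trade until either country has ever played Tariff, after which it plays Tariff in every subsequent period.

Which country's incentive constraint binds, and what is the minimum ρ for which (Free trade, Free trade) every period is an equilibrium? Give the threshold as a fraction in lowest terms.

Gotha; ρ ≥ 3/4

For Gotha: deviation gain 18−12 = 6, per-period punishment loss 12−10 = 2. IC gives ρ ≥ 6/8 = 3/4.
For Arland: gain 15, loss 6 per period, so ρ ≥ 15/21 = 5/7.
The tighter constraint is Gotha's, so cooperation needs ρ ≥ 3/4.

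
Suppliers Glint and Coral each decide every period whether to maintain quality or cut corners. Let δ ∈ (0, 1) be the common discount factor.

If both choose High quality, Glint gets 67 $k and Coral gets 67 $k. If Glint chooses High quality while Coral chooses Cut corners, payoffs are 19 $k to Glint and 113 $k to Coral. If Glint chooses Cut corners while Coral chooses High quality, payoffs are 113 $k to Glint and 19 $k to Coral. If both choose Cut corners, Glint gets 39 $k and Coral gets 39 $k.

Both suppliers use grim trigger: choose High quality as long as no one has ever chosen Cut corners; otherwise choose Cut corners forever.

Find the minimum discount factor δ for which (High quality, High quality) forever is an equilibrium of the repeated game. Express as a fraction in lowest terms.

67/(1−δ) ≥ 113 + 39δ/(1−δ)
67 ≥ 113 − 74δ
δ ≥ 46/74 = 23/37.

23/37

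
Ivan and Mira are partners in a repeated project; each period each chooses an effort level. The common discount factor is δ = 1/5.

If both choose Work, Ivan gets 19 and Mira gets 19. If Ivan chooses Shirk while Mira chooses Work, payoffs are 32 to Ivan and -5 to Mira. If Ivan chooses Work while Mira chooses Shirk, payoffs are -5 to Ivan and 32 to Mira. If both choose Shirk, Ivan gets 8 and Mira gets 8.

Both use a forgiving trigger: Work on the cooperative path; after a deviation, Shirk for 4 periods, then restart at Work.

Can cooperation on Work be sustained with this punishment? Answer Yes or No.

IC: δ+…+δ^4 ≥ (32−19)/(19−8) = 13/11.
At δ = 1/5: partial sum = 0.2496 < 1.1818. Cooperation not sustainable.

No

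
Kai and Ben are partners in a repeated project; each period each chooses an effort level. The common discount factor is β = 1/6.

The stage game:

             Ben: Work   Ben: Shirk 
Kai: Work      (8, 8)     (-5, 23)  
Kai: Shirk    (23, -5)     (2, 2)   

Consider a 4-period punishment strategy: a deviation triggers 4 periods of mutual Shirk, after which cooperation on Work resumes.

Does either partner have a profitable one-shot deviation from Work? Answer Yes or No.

Yes

A one-shot deviation gives 23 now, then 2 for 4 periods, then back to 8.
Gain from deviating: (23−8) today; loss: (8−2) in each of the next 4 periods.
No-deviation condition: (8−2)(β+…+β^4) ≥ 23−8, i.e. β+…+β^4 ≥ 5/2.
At β = 1/6: β+…+β^4 = 0.1998 < 2.5000.
So cooperation is not sustainable.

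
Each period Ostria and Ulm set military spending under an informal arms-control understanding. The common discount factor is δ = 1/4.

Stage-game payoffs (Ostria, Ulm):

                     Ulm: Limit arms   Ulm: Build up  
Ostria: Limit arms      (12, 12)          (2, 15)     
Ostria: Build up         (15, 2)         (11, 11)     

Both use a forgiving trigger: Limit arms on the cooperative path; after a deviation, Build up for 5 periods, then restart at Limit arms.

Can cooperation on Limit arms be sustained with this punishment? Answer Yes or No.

No

IC: δ+…+δ^5 ≥ (15−12)/(12−11) = 3.
At δ = 1/4: partial sum = 0.3330 < 3.0000. Cooperation not sustainable.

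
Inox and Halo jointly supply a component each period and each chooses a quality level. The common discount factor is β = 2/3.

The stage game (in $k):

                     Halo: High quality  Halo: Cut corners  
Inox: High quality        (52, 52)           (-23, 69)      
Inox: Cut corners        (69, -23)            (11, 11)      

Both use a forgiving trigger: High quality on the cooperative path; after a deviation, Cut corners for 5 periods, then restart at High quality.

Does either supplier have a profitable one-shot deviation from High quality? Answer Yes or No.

No

IC: β+…+β^5 ≥ (69−52)/(52−11) = 17/41.
At β = 2/3: partial sum = 1.7366 ≥ 0.4146. Cooperation sustainable.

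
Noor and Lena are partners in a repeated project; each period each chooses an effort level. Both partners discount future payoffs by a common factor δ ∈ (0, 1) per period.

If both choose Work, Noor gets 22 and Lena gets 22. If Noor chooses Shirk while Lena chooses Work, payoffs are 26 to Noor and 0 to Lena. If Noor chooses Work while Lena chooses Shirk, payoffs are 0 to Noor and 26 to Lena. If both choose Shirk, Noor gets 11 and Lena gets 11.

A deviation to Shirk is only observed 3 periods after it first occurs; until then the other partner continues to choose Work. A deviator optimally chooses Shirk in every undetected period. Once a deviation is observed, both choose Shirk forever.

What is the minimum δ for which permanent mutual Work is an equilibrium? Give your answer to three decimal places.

A deviator earns 26 for 3 periods, then 11 forever; cooperating earns 22 forever. Multiplying the IC by (1−δ):
22 ≥ 26(1−δ^3) + 11δ^3, so 15·δ^3 ≥ 4 and δ^3 ≥ 4/15.
δ ≥ (4/15)^(1/3) ≈ 0.644.

0.644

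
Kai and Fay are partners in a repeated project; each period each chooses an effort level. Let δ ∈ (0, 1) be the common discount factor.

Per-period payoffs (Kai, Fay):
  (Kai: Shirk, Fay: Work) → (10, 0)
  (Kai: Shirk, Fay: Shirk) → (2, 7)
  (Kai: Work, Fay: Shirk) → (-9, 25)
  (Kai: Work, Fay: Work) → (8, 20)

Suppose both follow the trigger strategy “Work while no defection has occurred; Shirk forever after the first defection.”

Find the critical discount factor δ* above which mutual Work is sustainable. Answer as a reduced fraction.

Kai: cooperation gives 8 each period; deviation gives 10 once then 2 forever.
  8/(1−δ) ≥ 10 + 2δ/(1−δ) ⇒ δ ≥ 2/8 = 1/4.
Fay: cooperation gives 20 each period; deviation gives 25 once then 7 forever.
  δ ≥ 5/18.
Both must hold, so the binding constraint is Fay's: δ ≥ 5/18.

5/18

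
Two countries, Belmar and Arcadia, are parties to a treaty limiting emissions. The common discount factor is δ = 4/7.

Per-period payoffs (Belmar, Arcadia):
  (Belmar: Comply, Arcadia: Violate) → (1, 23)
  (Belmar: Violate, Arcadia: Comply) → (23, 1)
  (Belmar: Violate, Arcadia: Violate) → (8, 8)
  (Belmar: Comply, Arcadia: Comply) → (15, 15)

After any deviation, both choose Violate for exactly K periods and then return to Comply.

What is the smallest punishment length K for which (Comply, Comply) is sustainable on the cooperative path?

IC: δ(1−δ^K)/(1−δ) ≥ (23−15)/(15−8) = 8/7.
With δ = 4/7: need 1 − δ^K ≥ 8/7·(1−4/7)/(4/7), i.e. δ^K ≤ 0.1429.
Since (4/7)^3 = 0.1866 and (4/7)^4 = 0.1066, the smallest such K is 4.

4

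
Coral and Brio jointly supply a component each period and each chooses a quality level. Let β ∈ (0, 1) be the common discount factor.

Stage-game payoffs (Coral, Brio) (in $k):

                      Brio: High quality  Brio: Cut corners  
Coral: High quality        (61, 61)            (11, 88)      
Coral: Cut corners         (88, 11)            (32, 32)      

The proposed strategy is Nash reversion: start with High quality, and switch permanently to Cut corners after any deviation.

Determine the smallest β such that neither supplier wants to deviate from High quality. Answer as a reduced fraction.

Under grim trigger the critical discount factor is (T−C)/(T−P) with T = 88, C = 61, P = 32.
β* = (88−61)/(88−32) = 27/56.

27/56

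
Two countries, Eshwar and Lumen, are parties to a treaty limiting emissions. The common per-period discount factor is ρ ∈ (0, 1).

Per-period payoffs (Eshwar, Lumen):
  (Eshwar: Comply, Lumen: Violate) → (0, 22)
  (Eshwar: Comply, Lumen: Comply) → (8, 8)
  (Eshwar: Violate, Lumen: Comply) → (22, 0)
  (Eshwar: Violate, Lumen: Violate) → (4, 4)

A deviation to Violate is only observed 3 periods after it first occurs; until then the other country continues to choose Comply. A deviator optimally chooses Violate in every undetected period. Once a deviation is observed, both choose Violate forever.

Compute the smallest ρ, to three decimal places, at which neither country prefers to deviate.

0.920

Deviating for the 3 undetected periods gains 22−8 = 14 per period over cooperation, then loses 8−4 = 4 per period forever once punishment starts.
Gain: 14(1 + ρ + … + ρ^2); loss: 4·ρ^3/(1−ρ).
No profitable deviation ⇔ 14(1−ρ^3) ≤ 4·ρ^3, i.e. ρ^3 ≥ 14/(14+4) = 7/9.
Hence ρ ≥ (7/9)^(1/3) ≈ 0.920.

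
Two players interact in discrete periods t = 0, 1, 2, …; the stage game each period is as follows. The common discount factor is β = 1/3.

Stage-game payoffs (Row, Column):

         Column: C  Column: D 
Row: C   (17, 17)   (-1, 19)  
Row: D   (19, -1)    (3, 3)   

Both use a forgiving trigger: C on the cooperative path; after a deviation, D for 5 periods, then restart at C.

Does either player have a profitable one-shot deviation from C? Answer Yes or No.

No

Comparing payoff streams over the 6 periods until play realigns: cooperate → 17(1+β+…+β^5); deviate → 19 + 3(β+…+β^5).
Cooperation is sustained iff (17−3)(β+…+β^5) ≥ 19−17.
β+…+β^5 = 1/3·(1−(1/3)^5)/(1−1/3) = 0.4979, and (19−17)/(17−3) = 0.1429.
0.4979 ≥ 0.1429, so cooperation is sustainable.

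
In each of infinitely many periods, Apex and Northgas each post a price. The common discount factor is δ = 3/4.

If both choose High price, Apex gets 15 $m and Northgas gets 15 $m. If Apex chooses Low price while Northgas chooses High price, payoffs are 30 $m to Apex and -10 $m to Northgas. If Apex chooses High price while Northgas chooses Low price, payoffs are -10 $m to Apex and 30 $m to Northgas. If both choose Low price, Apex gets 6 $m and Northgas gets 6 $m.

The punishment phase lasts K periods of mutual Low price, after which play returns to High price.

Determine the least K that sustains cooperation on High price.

3

Need Σ_{k=1}^{K} δ^k ≥ (30−15)/(15−6) = 1.6667 at δ = 3/4.
At K = 2 the sum is 1.3125 < 1.6667; at K = 3 it is 1.7344 ≥ 1.6667.
So the minimum punishment length is K = 3.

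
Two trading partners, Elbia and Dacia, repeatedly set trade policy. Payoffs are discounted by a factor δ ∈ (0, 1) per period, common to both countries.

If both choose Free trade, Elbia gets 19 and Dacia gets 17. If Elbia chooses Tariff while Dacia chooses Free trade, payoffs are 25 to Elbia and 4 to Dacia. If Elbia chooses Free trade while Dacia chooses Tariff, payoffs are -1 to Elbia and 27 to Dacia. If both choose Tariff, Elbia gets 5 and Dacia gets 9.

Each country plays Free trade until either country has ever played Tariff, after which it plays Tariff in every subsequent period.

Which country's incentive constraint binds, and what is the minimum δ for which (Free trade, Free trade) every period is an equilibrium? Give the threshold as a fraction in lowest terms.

Dacia; δ ≥ 5/9

For Elbia: deviation gain 25−19 = 6, per-period punishment loss 19−5 = 14. IC gives δ ≥ 6/20 = 3/10.
For Dacia: gain 10, loss 8 per period, so δ ≥ 10/18 = 5/9.
The tighter constraint is Dacia's, so cooperation needs δ ≥ 5/9.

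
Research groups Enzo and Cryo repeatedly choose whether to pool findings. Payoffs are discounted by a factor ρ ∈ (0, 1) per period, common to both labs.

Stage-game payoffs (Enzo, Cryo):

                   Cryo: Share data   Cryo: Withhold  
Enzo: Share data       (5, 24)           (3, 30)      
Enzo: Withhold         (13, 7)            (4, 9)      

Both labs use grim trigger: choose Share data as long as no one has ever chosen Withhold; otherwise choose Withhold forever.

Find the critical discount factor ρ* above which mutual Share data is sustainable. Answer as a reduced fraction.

8/9

Enzo's threshold: (13−5)/(13−4) = 8/9.
Cryo's threshold: (30−24)/(30−9) = 2/7.
8/9 > 2/7, so Enzo binds and ρ* = 8/9.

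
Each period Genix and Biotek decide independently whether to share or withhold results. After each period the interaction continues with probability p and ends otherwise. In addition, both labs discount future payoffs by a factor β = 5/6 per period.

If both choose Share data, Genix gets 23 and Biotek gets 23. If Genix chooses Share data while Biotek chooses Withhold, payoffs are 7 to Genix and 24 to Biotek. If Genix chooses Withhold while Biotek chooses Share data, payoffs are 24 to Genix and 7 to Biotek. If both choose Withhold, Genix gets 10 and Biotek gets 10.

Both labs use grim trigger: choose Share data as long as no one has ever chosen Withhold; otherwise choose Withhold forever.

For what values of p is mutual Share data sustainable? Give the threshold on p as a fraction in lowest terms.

With continuation probability p and discount β, the effective per-period discount factor is βp.
Grim-trigger IC: βp ≥ (24−23)/(24−10) = 1/14.
So p ≥ (1/14)/(5/6) = 3/35.

3/35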